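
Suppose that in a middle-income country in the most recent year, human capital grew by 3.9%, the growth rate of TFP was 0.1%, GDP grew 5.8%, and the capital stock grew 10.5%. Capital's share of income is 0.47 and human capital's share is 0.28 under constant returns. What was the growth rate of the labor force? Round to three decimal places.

-1.308%

Labor's share = 1 − 0.47 − 0.28 = 0.25.
gY = gA + 0.47×10.5 + 0.28×3.9 + 0.25×g.
0.25×g = 5.8 − 0.1 − 6.027 = -0.327.
g = -0.327 / 0.25 = -1.308%.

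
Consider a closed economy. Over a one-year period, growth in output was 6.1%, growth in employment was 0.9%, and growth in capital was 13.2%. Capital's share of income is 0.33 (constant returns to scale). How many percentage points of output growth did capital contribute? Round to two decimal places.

4.36

Contribution = share × growth = 0.33 × 13.2 = 4.356 pp.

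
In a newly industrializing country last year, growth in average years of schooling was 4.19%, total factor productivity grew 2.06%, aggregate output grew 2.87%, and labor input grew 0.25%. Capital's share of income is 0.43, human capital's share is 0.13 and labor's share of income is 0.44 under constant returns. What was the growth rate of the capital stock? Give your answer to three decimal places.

0.361%

Labor's share = 1 − 0.43 − 0.13 = 0.44.
gY = gA + 0.13×4.19 + 0.44×0.25 + 0.43×g.
0.43×g = 2.87 − 2.06 − 0.6547 = 0.1553.
g = 0.1553 / 0.43 = 0.36116%.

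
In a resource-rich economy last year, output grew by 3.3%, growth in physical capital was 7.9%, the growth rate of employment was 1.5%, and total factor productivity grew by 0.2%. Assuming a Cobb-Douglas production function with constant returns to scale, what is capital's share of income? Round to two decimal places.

Capital's share of income is 0.25.

gY = gA + α·gK + (1−α)·gL, so gY − gA − gL = α(gK − gL).
3.3 − 0.2 − 1.5 = α × (7.9 − 1.5).
1.6 = 6.4 α, so α = 0.25.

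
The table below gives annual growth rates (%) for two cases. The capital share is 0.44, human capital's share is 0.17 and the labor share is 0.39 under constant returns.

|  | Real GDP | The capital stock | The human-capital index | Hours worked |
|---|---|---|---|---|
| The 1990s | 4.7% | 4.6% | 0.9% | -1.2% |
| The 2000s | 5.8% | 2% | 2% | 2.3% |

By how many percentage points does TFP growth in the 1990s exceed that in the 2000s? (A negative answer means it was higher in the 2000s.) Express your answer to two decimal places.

Labor's share = 1 − 0.44 − 0.17 = 0.39.
The 1990s: TFP = 4.7 − 2.024 − 0.153 + 0.468 = 2.991%.
The 2000s: TFP = 5.8 − 0.88 − 0.34 − 0.897 = 3.683%.
Difference = 2.991 − (3.683) = -0.692 pp.

-0.69 percentage points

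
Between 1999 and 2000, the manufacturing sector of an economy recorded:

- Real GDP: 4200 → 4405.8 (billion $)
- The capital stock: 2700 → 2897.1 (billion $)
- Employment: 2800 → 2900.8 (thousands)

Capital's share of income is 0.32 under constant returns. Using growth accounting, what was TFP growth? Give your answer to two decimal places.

Real GDP growth = (4405.8 − 4200) / 4200 = 4.9%.
The capital stock growth = (2897.1 − 2700) / 2700 = 7.3%.
Employment growth = (2900.8 − 2800) / 2800 = 3.6%.
Labor's share = 1 − 0.32 = 0.68.
The capital stock: 0.32 × 7.3 = 2.336 pp.
Employment: 0.68 × 3.6 = 2.448 pp.
TFP growth = 4.9 − 4.784 = 0.116%.

0.12%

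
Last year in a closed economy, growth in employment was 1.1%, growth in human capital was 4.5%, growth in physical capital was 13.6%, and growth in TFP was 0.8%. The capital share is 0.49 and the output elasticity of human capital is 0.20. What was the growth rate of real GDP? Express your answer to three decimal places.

8.705%

Labor's share = 1 − 0.49 − 0.2 = 0.31.
Physical capital: 0.49 × 13.6 = 6.664 pp.
Human capital: 0.2 × 4.5 = 0.9 pp.
Employment: 0.31 × 1.1 = 0.341 pp.
Output growth = 0.8 + 7.905 = 8.705%.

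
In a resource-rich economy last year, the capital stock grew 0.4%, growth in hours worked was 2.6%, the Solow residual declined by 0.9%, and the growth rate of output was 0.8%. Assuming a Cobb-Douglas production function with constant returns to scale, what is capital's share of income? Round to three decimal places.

Capital's share of income is 0.409.

gY = gA + α·gK + (1−α)·gL, so gY − gA − gL = α(gK − gL).
0.8 + 0.9 − 2.6 = α × (0.4 − 2.6).
-0.9 = -2.2 α, so α = 0.40909.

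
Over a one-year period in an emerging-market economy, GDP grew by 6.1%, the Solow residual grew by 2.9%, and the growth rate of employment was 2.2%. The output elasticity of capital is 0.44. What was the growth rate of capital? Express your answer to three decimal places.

4.473%

Labor's share = 1 − 0.44 = 0.56.
gY = gA + 0.56×2.2 + 0.44×g.
0.44×g = 6.1 − 2.9 − 1.232 = 1.968.
g = 1.968 / 0.44 = 4.47273%.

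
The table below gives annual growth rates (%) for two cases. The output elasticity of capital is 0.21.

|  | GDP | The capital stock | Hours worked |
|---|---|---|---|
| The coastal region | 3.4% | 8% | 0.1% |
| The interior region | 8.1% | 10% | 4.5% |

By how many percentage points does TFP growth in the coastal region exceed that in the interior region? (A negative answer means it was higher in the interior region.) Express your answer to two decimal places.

-0.80 percentage points

Labor's share = 1 − 0.21 = 0.79.
The coastal region: TFP = 3.4 − 1.68 − 0.079 = 1.641%.
The interior region: TFP = 8.1 − 2.1 − 3.555 = 2.445%.
Difference = 1.641 − (2.445) = -0.804 pp.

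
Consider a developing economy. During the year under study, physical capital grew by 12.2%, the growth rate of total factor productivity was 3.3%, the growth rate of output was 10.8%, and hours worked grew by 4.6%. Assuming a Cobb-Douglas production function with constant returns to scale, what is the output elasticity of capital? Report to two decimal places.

α = 0.38

gY = gA + α·gK + (1−α)·gL, so gY − gA − gL = α(gK − gL).
10.8 − 3.3 − 4.6 = α × (12.2 − 4.6).
2.9 = 7.6 α, so α = 0.3816.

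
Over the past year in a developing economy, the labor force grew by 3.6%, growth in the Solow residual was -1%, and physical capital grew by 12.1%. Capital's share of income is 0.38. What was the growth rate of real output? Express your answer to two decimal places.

Real output grew 5.83%.

Labor's share = 1 − 0.38 = 0.62.
Physical capital: 0.38 × 12.1 = 4.598 pp.
The labor force: 0.62 × 3.6 = 2.232 pp.
Output growth = -1 + 6.83 = 5.83%.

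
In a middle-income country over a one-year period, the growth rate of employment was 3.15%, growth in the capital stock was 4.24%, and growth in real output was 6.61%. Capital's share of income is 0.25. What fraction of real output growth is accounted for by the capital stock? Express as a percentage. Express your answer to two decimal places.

The capital stock accounted for 16.04% of growth.

The capital stock contributed 0.25 × 4.24 = 1.06 pp.
Share of growth = 1.06 / 6.61 × 100 = 16.0363%.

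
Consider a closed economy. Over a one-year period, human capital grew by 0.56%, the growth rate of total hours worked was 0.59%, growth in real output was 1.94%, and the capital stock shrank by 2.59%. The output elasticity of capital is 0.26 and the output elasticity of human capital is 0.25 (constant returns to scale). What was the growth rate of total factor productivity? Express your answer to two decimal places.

Total factor productivity grew 2.18%.

Labor's share = 1 − 0.26 − 0.25 = 0.49.
The capital stock: 0.26 × (-2.59) = -0.6734 pp.
Human capital: 0.25 × 0.56 = 0.14 pp.
Total hours worked: 0.49 × 0.59 = 0.2891 pp.
TFP growth = 1.94 + 0.2443 = 2.1843%.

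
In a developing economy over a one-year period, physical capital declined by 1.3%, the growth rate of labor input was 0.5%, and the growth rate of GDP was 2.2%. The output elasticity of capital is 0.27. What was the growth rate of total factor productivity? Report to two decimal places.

2.19%

Labor's share = 1 − 0.27 = 0.73.
Physical capital: 0.27 × (-1.3) = -0.351 pp.
Labor input: 0.73 × 0.5 = 0.365 pp.
TFP growth = 2.2 − 0.014 = 2.186%.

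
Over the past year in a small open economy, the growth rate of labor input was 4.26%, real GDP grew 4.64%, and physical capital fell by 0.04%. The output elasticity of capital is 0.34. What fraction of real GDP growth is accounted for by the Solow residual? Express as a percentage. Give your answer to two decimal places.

Labor's share = 1 − 0.34 = 0.66.
Physical capital: 0.34 × (-0.04) = -0.0136 pp.
Labor input: 0.66 × 4.26 = 2.8116 pp.
TFP growth = 4.64 − 2.798 = 1.842%.
TFP share of growth = 1.842 / 4.64 × 100 = 39.6983%.

The Solow residual accounted for 39.70% of growth.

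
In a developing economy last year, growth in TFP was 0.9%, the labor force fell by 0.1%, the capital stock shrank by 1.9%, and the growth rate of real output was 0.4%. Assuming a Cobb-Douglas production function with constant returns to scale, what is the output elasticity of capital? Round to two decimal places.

gY = gA + α·gK + (1−α)·gL, so gY − gA − gL = α(gK − gL).
0.4 − 0.9 + 0.1 = α × (-1.9 − (-0.1)).
-0.4 = -1.8 α, so α = 0.2222.

0.22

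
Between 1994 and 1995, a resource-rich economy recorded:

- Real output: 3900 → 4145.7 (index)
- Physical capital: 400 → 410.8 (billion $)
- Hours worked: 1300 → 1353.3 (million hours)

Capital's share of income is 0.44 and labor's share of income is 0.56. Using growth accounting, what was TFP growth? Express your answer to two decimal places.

TFP growth was 2.82%.

Real output growth = (4145.7 − 3900) / 3900 = 6.3%.
Physical capital growth = (410.8 − 400) / 400 = 2.7%.
Hours worked growth = (1353.3 − 1300) / 1300 = 4.1%.
Labor's share = 1 − 0.44 = 0.56.
Physical capital: 0.44 × 2.7 = 1.188 pp.
Hours worked: 0.56 × 4.1 = 2.296 pp.
TFP growth = 6.3 − 3.484 = 2.816%.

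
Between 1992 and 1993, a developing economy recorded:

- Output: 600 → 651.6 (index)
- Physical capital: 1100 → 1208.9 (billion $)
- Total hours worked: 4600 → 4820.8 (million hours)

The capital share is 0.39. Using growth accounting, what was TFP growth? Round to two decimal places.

1.81%

Output growth = (651.6 − 600) / 600 = 8.6%.
Physical capital growth = (1208.9 − 1100) / 1100 = 9.9%.
Total hours worked growth = (4820.8 − 4600) / 4600 = 4.8%.
Labor's share = 1 − 0.39 = 0.61.
Physical capital: 0.39 × 9.9 = 3.861 pp.
Total hours worked: 0.61 × 4.8 = 2.928 pp.
TFP growth = 8.6 − 6.789 = 1.811%.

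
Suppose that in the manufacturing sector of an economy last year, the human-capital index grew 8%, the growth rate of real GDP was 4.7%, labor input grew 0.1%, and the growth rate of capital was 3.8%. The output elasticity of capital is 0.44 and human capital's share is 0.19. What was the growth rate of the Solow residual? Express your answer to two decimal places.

Labor's share = 1 − 0.44 − 0.19 = 0.37.
Capital: 0.44 × 3.8 = 1.672 pp.
The human-capital index: 0.19 × 8 = 1.52 pp.
Labor input: 0.37 × 0.1 = 0.037 pp.
TFP growth = 4.7 − 3.229 = 1.471%.

1.47%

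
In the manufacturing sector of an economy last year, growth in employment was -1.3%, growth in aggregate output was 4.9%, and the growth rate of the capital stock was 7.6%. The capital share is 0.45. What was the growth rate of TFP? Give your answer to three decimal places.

2.195%

Labor's share = 1 − 0.45 = 0.55.
The capital stock: 0.45 × 7.6 = 3.42 pp.
Employment: 0.55 × (-1.3) = -0.715 pp.
TFP growth = 4.9 − 2.705 = 2.195%.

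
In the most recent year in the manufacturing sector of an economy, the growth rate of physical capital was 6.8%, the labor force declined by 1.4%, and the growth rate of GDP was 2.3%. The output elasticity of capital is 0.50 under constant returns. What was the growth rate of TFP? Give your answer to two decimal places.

-0.40%

Labor's share = 1 − 0.5 = 0.5.
Physical capital: 0.5 × 6.8 = 3.4 pp.
The labor force: 0.5 × (-1.4) = -0.7 pp.
TFP growth = 2.3 − 2.7 = -0.4%.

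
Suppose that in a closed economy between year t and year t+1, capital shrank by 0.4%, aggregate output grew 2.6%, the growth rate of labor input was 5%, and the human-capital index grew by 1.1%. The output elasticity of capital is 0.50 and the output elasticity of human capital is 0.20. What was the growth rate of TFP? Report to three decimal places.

Labor's share = 1 − 0.5 − 0.2 = 0.3.
Capital: 0.5 × (-0.4) = -0.2 pp.
The human-capital index: 0.2 × 1.1 = 0.22 pp.
Labor input: 0.3 × 5 = 1.5 pp.
TFP growth = 2.6 − 1.52 = 1.08%.

1.080%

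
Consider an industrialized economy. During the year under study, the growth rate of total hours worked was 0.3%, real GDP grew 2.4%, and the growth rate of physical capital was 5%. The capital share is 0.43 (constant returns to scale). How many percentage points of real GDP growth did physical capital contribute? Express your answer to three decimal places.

2.150 percentage points

Contribution = share × growth = 0.43 × 5 = 2.15 pp.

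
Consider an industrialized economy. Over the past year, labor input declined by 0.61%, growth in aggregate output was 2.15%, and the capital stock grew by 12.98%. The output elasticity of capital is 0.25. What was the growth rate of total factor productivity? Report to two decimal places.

-0.64%

Labor's share = 1 − 0.25 = 0.75.
The capital stock: 0.25 × 12.98 = 3.245 pp.
Labor input: 0.75 × (-0.61) = -0.4575 pp.
TFP growth = 2.15 − 2.7875 = -0.6375%.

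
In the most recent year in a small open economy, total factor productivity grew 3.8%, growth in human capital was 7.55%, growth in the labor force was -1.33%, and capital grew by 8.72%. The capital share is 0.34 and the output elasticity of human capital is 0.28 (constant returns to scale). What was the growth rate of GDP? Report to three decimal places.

Labor's share = 1 − 0.34 − 0.28 = 0.38.
Capital: 0.34 × 8.72 = 2.9648 pp.
Human capital: 0.28 × 7.55 = 2.114 pp.
The labor force: 0.38 × (-1.33) = -0.5054 pp.
Output growth = 3.8 + 4.5734 = 8.3734%.

8.373%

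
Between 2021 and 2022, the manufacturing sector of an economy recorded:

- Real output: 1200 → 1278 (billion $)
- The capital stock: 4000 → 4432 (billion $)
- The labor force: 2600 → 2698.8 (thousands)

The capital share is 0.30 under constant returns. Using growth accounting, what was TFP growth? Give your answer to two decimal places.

Real output growth = (1278 − 1200) / 1200 = 6.5%.
The capital stock growth = (4432 − 4000) / 4000 = 10.8%.
The labor force growth = (2698.8 − 2600) / 2600 = 3.8%.
Labor's share = 1 − 0.3 = 0.7.
The capital stock: 0.3 × 10.8 = 3.24 pp.
The labor force: 0.7 × 3.8 = 2.66 pp.
TFP growth = 6.5 − 5.9 = 0.6%.

0.60%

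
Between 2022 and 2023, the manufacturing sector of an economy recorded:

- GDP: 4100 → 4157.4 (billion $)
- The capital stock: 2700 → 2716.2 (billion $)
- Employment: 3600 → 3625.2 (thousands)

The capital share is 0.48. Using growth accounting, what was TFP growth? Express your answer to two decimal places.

GDP growth = (4157.4 − 4100) / 4100 = 1.4%.
The capital stock growth = (2716.2 − 2700) / 2700 = 0.6%.
Employment growth = (3625.2 − 3600) / 3600 = 0.7%.
Labor's share = 1 − 0.48 = 0.52.
The capital stock: 0.48 × 0.6 = 0.288 pp.
Employment: 0.52 × 0.7 = 0.364 pp.
TFP growth = 1.4 − 0.652 = 0.748%.

TFP grew 0.75%.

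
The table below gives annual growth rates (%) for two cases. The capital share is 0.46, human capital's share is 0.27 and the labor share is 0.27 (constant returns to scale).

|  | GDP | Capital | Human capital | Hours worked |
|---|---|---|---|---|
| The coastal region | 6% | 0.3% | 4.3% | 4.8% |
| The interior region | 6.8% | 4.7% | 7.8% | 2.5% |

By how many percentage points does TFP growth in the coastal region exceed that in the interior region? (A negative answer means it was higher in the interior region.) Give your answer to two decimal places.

Labor's share = 1 − 0.46 − 0.27 = 0.27.
The coastal region: TFP = 6 − 0.138 − 1.161 − 1.296 = 3.405%.
The interior region: TFP = 6.8 − 2.162 − 2.106 − 0.675 = 1.857%.
Difference = 3.405 − (1.857) = 1.548 pp.

1.55 percentage points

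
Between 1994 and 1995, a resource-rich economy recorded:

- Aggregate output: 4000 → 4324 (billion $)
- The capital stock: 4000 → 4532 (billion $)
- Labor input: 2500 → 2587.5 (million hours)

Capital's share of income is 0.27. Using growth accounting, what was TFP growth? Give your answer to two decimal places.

Aggregate output growth = (4324 − 4000) / 4000 = 8.1%.
The capital stock growth = (4532 − 4000) / 4000 = 13.3%.
Labor input growth = (2587.5 − 2500) / 2500 = 3.5%.
Labor's share = 1 − 0.27 = 0.73.
The capital stock: 0.27 × 13.3 = 3.591 pp.
Labor input: 0.73 × 3.5 = 2.555 pp.
TFP growth = 8.1 − 6.146 = 1.954%.

1.95%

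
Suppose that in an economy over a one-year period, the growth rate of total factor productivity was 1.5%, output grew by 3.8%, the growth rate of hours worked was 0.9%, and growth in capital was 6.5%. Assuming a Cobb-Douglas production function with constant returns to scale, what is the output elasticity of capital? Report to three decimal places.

α = 0.250

gY = gA + α·gK + (1−α)·gL, so gY − gA − gL = α(gK − gL).
3.8 − 1.5 − 0.9 = α × (6.5 − 0.9).
1.4 = 5.6 α, so α = 0.25.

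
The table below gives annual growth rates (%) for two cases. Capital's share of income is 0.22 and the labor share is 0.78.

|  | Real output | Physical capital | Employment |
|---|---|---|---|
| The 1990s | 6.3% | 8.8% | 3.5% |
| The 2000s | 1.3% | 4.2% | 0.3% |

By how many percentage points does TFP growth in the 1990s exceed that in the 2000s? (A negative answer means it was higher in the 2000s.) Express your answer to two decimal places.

Labor's share = 1 − 0.22 = 0.78.
The 1990s: TFP = 6.3 − 1.936 − 2.73 = 1.634%.
The 2000s: TFP = 1.3 − 0.924 − 0.234 = 0.142%.
Difference = 1.634 − (0.142) = 1.492 pp.

1.49 percentage points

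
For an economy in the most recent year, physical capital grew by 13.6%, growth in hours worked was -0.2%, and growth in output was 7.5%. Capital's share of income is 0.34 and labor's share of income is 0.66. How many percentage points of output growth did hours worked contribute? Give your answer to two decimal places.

-0.13 percentage points

Labor's share = 1 − 0.34 = 0.66.
Contribution = share × growth = 0.66 × (-0.2) = -0.132 pp.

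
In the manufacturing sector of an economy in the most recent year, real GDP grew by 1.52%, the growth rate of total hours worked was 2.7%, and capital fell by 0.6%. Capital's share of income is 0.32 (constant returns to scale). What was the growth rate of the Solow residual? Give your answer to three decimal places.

-0.124%

Labor's share = 1 − 0.32 = 0.68.
Capital: 0.32 × (-0.6) = -0.192 pp.
Total hours worked: 0.68 × 2.7 = 1.836 pp.
TFP growth = 1.52 − 1.644 = -0.124%.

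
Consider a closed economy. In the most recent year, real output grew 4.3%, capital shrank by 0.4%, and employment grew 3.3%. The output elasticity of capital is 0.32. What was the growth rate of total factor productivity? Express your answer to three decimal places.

Labor's share = 1 − 0.32 = 0.68.
Capital: 0.32 × (-0.4) = -0.128 pp.
Employment: 0.68 × 3.3 = 2.244 pp.
TFP growth = 4.3 − 2.116 = 2.184%.

Total factor productivity grew 2.184%.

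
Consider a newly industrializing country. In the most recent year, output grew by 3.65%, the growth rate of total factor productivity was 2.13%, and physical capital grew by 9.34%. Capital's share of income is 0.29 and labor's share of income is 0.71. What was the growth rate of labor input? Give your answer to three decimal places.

Labor's share = 1 − 0.29 = 0.71.
gY = gA + 0.29×9.34 + 0.71×g.
0.71×g = 3.65 − 2.13 − 2.7086 = -1.1886.
g = -1.1886 / 0.71 = -1.67408%.

-1.674%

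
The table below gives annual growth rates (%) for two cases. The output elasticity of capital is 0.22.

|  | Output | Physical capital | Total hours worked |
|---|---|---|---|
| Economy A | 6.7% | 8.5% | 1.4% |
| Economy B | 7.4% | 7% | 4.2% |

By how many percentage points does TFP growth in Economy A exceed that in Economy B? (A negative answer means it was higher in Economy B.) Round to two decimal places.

1.15 percentage points

Labor's share = 1 − 0.22 = 0.78.
Economy A: TFP = 6.7 − 1.87 − 1.092 = 3.738%.
Economy B: TFP = 7.4 − 1.54 − 3.276 = 2.584%.
Difference = 3.738 − (2.584) = 1.154 pp.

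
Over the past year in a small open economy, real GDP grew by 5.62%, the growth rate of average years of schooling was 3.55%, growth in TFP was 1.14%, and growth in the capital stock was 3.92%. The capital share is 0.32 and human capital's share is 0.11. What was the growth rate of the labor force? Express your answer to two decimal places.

4.97%

Labor's share = 1 − 0.32 − 0.11 = 0.57.
gY = gA + 0.32×3.92 + 0.11×3.55 + 0.57×g.
0.57×g = 5.62 − 1.14 − 1.6449 = 2.8351.
g = 2.8351 / 0.57 = 4.9739%.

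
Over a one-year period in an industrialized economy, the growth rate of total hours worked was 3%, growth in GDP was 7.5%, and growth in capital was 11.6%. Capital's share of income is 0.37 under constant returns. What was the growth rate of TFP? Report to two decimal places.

Labor's share = 1 − 0.37 = 0.63.
Capital: 0.37 × 11.6 = 4.292 pp.
Total hours worked: 0.63 × 3 = 1.89 pp.
TFP growth = 7.5 − 6.182 = 1.318%.

TFP grew 1.32%.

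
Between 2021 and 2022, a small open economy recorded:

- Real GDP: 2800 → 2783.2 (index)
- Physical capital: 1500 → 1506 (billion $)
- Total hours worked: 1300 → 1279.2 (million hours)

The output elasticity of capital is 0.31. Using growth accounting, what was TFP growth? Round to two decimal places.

0.38%

Real GDP growth = (2783.2 − 2800) / 2800 = -0.6%.
Physical capital growth = (1506 − 1500) / 1500 = 0.4%.
Total hours worked growth = (1279.2 − 1300) / 1300 = -1.6%.
Labor's share = 1 − 0.31 = 0.69.
Physical capital: 0.31 × 0.4 = 0.124 pp.
Total hours worked: 0.69 × (-1.6) = -1.104 pp.
TFP growth = -0.6 + 0.98 = 0.38%.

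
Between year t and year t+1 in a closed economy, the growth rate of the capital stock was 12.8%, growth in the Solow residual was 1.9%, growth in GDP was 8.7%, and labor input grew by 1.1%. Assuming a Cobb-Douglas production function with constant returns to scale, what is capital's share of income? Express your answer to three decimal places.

gY = gA + α·gK + (1−α)·gL, so gY − gA − gL = α(gK − gL).
8.7 − 1.9 − 1.1 = α × (12.8 − 1.1).
5.7 = 11.7 α, so α = 0.48718.

0.487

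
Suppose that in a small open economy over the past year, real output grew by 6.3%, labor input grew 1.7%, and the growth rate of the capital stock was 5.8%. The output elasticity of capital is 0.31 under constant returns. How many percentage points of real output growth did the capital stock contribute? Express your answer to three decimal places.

Contribution = share × growth = 0.31 × 5.8 = 1.798 pp.

1.798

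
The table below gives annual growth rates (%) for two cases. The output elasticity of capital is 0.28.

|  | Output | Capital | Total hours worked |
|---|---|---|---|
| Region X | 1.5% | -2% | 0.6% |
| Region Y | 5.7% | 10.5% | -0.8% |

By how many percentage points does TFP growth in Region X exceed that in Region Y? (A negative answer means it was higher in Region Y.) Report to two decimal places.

-1.71 percentage points

Labor's share = 1 − 0.28 = 0.72.
Region X: TFP = 1.5 + 0.56 − 0.432 = 1.628%.
Region Y: TFP = 5.7 − 2.94 + 0.576 = 3.336%.
Difference = 1.628 − (3.336) = -1.708 pp.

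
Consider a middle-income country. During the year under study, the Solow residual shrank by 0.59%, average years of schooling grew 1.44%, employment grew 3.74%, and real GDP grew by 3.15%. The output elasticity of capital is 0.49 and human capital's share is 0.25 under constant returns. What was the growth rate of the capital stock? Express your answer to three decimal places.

4.913%

Labor's share = 1 − 0.49 − 0.25 = 0.26.
gY = gA + 0.25×1.44 + 0.26×3.74 + 0.49×g.
0.49×g = 3.15 + 0.59 − 1.3324 = 2.4076.
g = 2.4076 / 0.49 = 4.91347%.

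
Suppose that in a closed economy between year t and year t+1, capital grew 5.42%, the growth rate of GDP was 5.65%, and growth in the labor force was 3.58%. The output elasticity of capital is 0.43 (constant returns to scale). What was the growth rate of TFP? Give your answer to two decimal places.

TFP growth was 1.28%.

Labor's share = 1 − 0.43 = 0.57.
Capital: 0.43 × 5.42 = 2.3306 pp.
The labor force: 0.57 × 3.58 = 2.0406 pp.
TFP growth = 5.65 − 4.3712 = 1.2788%.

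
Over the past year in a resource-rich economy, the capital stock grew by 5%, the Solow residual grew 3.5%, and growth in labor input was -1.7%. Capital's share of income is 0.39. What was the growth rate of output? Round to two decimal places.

Labor's share = 1 − 0.39 = 0.61.
The capital stock: 0.39 × 5 = 1.95 pp.
Labor input: 0.61 × (-1.7) = -1.037 pp.
Output growth = 3.5 + 0.913 = 4.413%.

4.41%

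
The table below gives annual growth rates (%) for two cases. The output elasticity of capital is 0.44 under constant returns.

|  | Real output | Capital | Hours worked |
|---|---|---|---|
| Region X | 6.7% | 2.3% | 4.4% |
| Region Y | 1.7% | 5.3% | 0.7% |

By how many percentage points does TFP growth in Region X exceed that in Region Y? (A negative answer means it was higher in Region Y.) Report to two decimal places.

Labor's share = 1 − 0.44 = 0.56.
Region X: TFP = 6.7 − 1.012 − 2.464 = 3.224%.
Region Y: TFP = 1.7 − 2.332 − 0.392 = -1.024%.
Difference = 3.224 − (-1.024) = 4.248 pp.

4.25 percentage points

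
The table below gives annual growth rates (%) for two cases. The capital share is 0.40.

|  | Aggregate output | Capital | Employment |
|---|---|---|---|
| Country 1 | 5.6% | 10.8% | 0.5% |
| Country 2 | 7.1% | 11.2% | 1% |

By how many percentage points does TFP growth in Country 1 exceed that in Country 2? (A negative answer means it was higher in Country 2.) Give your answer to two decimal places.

-1.04 percentage points

Labor's share = 1 − 0.4 = 0.6.
Country 1: TFP = 5.6 − 4.32 − 0.3 = 0.98%.
Country 2: TFP = 7.1 − 4.48 − 0.6 = 2.02%.
Difference = 0.98 − (2.02) = -1.04 pp.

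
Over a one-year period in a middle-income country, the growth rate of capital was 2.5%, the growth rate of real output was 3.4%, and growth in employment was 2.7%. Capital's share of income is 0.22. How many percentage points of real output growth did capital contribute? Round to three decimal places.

Contribution = share × growth = 0.22 × 2.5 = 0.55 pp.

0.550 percentage points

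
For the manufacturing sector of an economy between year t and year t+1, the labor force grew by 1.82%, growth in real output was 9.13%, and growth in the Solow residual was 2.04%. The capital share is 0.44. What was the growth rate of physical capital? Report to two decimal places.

Physical capital growth was 13.80%.

Labor's share = 1 − 0.44 = 0.56.
gY = gA + 0.56×1.82 + 0.44×g.
0.44×g = 9.13 − 2.04 − 1.0192 = 6.0708.
g = 6.0708 / 0.44 = 13.7973%.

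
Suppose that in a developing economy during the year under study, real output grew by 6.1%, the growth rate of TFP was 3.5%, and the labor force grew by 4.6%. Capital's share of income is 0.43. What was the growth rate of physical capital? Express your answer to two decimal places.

-0.05%

Labor's share = 1 − 0.43 = 0.57.
gY = gA + 0.57×4.6 + 0.43×g.
0.43×g = 6.1 − 3.5 − 2.622 = -0.022.
g = -0.022 / 0.43 = -0.0512%.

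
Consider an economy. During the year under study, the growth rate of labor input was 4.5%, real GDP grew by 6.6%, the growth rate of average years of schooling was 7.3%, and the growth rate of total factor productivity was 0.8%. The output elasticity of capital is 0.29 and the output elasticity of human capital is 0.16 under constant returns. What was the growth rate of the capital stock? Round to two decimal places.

Labor's share = 1 − 0.29 − 0.16 = 0.55.
gY = gA + 0.16×7.3 + 0.55×4.5 + 0.29×g.
0.29×g = 6.6 − 0.8 − 3.643 = 2.157.
g = 2.157 / 0.29 = 7.4379%.

The capital stock grew 7.44%.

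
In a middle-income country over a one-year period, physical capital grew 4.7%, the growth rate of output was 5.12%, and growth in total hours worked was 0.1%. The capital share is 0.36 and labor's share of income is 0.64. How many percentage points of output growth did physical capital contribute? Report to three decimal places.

Contribution = share × growth = 0.36 × 4.7 = 1.692 pp.

1.692 pp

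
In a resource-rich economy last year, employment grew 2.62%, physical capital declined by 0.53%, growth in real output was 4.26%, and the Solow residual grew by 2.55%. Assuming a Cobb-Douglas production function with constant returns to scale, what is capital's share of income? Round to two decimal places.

gY = gA + α·gK + (1−α)·gL, so gY − gA − gL = α(gK − gL).
4.26 − 2.55 − 2.62 = α × (-0.53 − 2.62).
-0.91 = -3.15 α, so α = 0.2889.

Capital's share of income is 0.29.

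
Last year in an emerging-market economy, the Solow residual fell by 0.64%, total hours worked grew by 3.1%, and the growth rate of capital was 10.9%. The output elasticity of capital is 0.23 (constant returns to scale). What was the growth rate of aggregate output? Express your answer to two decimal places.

Labor's share = 1 − 0.23 = 0.77.
Capital: 0.23 × 10.9 = 2.507 pp.
Total hours worked: 0.77 × 3.1 = 2.387 pp.
Output growth = -0.64 + 4.894 = 4.254%.

4.25%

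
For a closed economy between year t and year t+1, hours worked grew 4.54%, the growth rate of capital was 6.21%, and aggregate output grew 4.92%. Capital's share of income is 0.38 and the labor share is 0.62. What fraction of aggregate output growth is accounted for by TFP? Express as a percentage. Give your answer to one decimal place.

TFP accounted for -5.2% of growth.

Labor's share = 1 − 0.38 = 0.62.
Capital: 0.38 × 6.21 = 2.3598 pp.
Hours worked: 0.62 × 4.54 = 2.8148 pp.
TFP growth = 4.92 − 5.1746 = -0.2546%.
TFP share of growth = -0.2546 / 4.92 × 100 = -5.175%.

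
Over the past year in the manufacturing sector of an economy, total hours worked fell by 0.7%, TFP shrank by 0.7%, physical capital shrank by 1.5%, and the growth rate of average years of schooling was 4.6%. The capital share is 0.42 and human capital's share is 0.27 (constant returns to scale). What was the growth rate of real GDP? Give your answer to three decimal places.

Labor's share = 1 − 0.42 − 0.27 = 0.31.
Physical capital: 0.42 × (-1.5) = -0.63 pp.
Average years of schooling: 0.27 × 4.6 = 1.242 pp.
Total hours worked: 0.31 × (-0.7) = -0.217 pp.
Output growth = -0.7 + 0.395 = -0.305%.

-0.305%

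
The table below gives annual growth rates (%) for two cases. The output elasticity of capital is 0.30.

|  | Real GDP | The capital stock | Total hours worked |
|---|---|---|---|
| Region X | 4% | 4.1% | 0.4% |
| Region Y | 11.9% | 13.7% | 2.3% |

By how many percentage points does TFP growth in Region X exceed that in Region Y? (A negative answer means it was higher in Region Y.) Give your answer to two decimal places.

-3.69 percentage points

Labor's share = 1 − 0.3 = 0.7.
Region X: TFP = 4 − 1.23 − 0.28 = 2.49%.
Region Y: TFP = 11.9 − 4.11 − 1.61 = 6.18%.
Difference = 2.49 − (6.18) = -3.69 pp.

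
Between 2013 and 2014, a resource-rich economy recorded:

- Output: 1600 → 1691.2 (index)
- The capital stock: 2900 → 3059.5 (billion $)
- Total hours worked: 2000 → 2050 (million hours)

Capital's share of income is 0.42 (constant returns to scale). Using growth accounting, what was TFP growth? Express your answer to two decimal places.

TFP growth was 1.94%.

Output growth = (1691.2 − 1600) / 1600 = 5.7%.
The capital stock growth = (3059.5 − 2900) / 2900 = 5.5%.
Total hours worked growth = (2050 − 2000) / 2000 = 2.5%.
Labor's share = 1 − 0.42 = 0.58.
The capital stock: 0.42 × 5.5 = 2.31 pp.
Total hours worked: 0.58 × 2.5 = 1.45 pp.
TFP growth = 5.7 − 3.76 = 1.94%.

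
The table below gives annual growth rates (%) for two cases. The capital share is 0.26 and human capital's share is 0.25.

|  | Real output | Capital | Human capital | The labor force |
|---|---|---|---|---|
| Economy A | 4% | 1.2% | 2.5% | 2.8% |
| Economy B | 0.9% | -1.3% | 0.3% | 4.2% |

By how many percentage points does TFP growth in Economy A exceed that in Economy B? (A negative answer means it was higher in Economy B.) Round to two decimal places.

Labor's share = 1 − 0.26 − 0.25 = 0.49.
Economy A: TFP = 4 − 0.312 − 0.625 − 1.372 = 1.691%.
Economy B: TFP = 0.9 + 0.338 − 0.075 − 2.058 = -0.895%.
Difference = 1.691 − (-0.895) = 2.586 pp.

2.59 percentage points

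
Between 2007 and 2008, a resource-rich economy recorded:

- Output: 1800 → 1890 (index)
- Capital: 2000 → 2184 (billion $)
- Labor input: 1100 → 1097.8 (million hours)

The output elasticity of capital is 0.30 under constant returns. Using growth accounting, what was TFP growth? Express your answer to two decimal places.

Output growth = (1890 − 1800) / 1800 = 5%.
Capital growth = (2184 − 2000) / 2000 = 9.2%.
Labor input growth = (1097.8 − 1100) / 1100 = -0.2%.
Labor's share = 1 − 0.3 = 0.7.
Capital: 0.3 × 9.2 = 2.76 pp.
Labor input: 0.7 × (-0.2) = -0.14 pp.
TFP growth = 5 − 2.62 = 2.38%.

2.38%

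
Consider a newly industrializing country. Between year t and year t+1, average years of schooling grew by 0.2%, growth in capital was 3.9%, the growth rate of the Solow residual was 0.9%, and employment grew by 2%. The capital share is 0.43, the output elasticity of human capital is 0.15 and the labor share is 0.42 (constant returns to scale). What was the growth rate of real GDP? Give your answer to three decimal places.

3.447%

Labor's share = 1 − 0.43 − 0.15 = 0.42.
Capital: 0.43 × 3.9 = 1.677 pp.
Average years of schooling: 0.15 × 0.2 = 0.03 pp.
Employment: 0.42 × 2 = 0.84 pp.
Output growth = 0.9 + 2.547 = 3.447%.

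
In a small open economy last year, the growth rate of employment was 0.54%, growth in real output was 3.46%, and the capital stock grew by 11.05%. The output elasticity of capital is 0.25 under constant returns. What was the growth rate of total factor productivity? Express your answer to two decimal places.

Labor's share = 1 − 0.25 = 0.75.
The capital stock: 0.25 × 11.05 = 2.7625 pp.
Employment: 0.75 × 0.54 = 0.405 pp.
TFP growth = 3.46 − 3.1675 = 0.2925%.

Total factor productivity grew 0.29%.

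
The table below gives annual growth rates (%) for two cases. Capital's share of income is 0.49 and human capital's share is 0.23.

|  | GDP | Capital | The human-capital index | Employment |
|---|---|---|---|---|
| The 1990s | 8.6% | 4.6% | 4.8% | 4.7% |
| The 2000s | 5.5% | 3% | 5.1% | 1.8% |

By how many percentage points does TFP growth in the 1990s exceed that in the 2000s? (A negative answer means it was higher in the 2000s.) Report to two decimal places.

Labor's share = 1 − 0.49 − 0.23 = 0.28.
The 1990s: TFP = 8.6 − 2.254 − 1.104 − 1.316 = 3.926%.
The 2000s: TFP = 5.5 − 1.47 − 1.173 − 0.504 = 2.353%.
Difference = 3.926 − (2.353) = 1.573 pp.

1.57 percentage points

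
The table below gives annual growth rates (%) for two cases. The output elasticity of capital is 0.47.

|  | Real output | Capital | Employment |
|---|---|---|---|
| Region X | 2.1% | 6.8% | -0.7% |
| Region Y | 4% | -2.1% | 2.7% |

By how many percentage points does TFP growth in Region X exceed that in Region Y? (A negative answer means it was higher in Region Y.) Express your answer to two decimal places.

-4.28 percentage points

Labor's share = 1 − 0.47 = 0.53.
Region X: TFP = 2.1 − 3.196 + 0.371 = -0.725%.
Region Y: TFP = 4 + 0.987 − 1.431 = 3.556%.
Difference = -0.725 − (3.556) = -4.281 pp.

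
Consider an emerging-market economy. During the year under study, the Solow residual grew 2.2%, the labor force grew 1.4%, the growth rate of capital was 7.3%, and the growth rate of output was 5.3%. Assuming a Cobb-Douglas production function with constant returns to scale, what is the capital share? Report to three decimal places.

gY = gA + α·gK + (1−α)·gL, so gY − gA − gL = α(gK − gL).
5.3 − 2.2 − 1.4 = α × (7.3 − 1.4).
1.7 = 5.9 α, so α = 0.28814.

0.288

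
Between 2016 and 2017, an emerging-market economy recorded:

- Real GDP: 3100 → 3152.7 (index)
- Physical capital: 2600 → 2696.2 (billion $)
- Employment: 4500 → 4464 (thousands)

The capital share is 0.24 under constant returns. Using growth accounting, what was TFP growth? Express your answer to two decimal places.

1.42%

Real GDP growth = (3152.7 − 3100) / 3100 = 1.7%.
Physical capital growth = (2696.2 − 2600) / 2600 = 3.7%.
Employment growth = (4464 − 4500) / 4500 = -0.8%.
Labor's share = 1 − 0.24 = 0.76.
Physical capital: 0.24 × 3.7 = 0.888 pp.
Employment: 0.76 × (-0.8) = -0.608 pp.
TFP growth = 1.7 − 0.28 = 1.42%.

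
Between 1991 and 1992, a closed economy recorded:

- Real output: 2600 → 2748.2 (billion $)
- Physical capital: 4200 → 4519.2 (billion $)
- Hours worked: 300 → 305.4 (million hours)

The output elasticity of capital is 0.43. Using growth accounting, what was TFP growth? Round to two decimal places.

1.41%

Real output growth = (2748.2 − 2600) / 2600 = 5.7%.
Physical capital growth = (4519.2 − 4200) / 4200 = 7.6%.
Hours worked growth = (305.4 − 300) / 300 = 1.8%.
Labor's share = 1 − 0.43 = 0.57.
Physical capital: 0.43 × 7.6 = 3.268 pp.
Hours worked: 0.57 × 1.8 = 1.026 pp.
TFP growth = 5.7 − 4.294 = 1.406%.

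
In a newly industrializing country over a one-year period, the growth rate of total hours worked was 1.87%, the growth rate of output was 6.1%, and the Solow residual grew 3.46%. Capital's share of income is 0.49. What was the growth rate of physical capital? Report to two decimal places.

Labor's share = 1 − 0.49 = 0.51.
gY = gA + 0.51×1.87 + 0.49×g.
0.49×g = 6.1 − 3.46 − 0.9537 = 1.6863.
g = 1.6863 / 0.49 = 3.4414%.

3.44%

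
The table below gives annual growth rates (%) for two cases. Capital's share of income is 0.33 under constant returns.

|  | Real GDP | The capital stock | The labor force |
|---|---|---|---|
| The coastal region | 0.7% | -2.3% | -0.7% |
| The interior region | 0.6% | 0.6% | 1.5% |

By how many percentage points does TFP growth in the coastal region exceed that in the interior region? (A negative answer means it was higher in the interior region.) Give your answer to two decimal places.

Labor's share = 1 − 0.33 = 0.67.
The coastal region: TFP = 0.7 + 0.759 + 0.469 = 1.928%.
The interior region: TFP = 0.6 − 0.198 − 1.005 = -0.603%.
Difference = 1.928 − (-0.603) = 2.531 pp.

2.53 percentage points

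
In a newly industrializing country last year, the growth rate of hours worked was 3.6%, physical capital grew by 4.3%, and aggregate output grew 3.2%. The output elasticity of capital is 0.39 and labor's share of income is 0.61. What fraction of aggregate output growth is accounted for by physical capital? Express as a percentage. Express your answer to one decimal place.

52.4%

Physical capital contributed 0.39 × 4.3 = 1.677 pp.
Share of growth = 1.677 / 3.2 × 100 = 52.406%.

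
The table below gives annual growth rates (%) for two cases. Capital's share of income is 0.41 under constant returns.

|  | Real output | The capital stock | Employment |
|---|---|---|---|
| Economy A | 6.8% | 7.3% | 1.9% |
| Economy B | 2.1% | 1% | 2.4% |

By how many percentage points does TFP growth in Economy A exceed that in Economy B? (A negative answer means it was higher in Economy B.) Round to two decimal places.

2.41 percentage points

Labor's share = 1 − 0.41 = 0.59.
Economy A: TFP = 6.8 − 2.993 − 1.121 = 2.686%.
Economy B: TFP = 2.1 − 0.41 − 1.416 = 0.274%.
Difference = 2.686 − (0.274) = 2.412 pp.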